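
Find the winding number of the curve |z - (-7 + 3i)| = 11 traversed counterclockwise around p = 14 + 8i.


Step 1: Center c = (-7, 3), radius = 11
Step 2: |p - c|^2 = 21^2 + 5^2 = 466
Step 3: r^2 = 121
Step 4: |p-c| > r so winding number = 0

0


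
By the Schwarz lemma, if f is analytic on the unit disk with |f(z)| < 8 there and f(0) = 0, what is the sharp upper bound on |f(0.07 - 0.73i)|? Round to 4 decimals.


Step 1: g = f/8 maps D -> D with g(0) = 0, so by the Schwarz lemma |g(z)| <= |z|, i.e. |f(z)| <= 8|z|; this is sharp (f(z) = 8z).
Step 2: |z0|^2 = 0.07^2 + (-0.73)^2 = 0.5378
Step 3: |z0| = sqrt(0.5378) = 0.733348
Step 4: Best bound = 8 * |z0| = 8 * 0.733348 = 5.8668

5.8668


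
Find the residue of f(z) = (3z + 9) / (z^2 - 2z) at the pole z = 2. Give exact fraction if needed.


Step 1: Q(z) = z^2 - 2z = (z - 2)(z)
Step 2: Q'(z) = 2z - 2
Step 3: Q'(2) = 2, P(2) = 15
Step 4: Res = P(2)/Q'(2) = 15/2 = 15/2

15/2


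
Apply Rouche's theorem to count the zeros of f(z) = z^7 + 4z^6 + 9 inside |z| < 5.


Step 1: On |z| = 5 the three terms have sizes |z^7| = 5^7 = 78125, |4z^6| = 4*5^6 = 62500, |9| = 9
Step 2: The dominant term is g(z) = z^7; let h(z) = 4z^6 + 9 so f = g + h
Step 3: On |z| = 5: |g| = 78125 and |h| <= 62500 + 9 = 62509
Step 4: Since 78125 > 62509, |h| < |g| on |z| = 5, so by Rouche f has the same number of zeros as g inside |z| < 5
Step 5: g(z) = z^7 has 7 zeros (all at the origin) inside |z| < 5. Answer = 7

7


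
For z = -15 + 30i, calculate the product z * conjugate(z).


Step 1: conj(z) = -15 - 30i
Step 2: z * conj(z) = (-15)^2 + 30^2
Step 3: = 225 + 900 = 1125

1125


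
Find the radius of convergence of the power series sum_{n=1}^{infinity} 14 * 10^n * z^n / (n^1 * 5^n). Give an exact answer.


Step 1: General term a_n = 14 * 10^n / (n^1 * 5^n)
Step 2: By the root test, |a_n|^(1/n) = 14^(1/n) * 10 / (n^(1/n) * 5) -> 10/5 as n -> infinity (since 14^(1/n) -> 1 and n^(1/n) -> 1)
Step 3: R = 1/lim|a_n|^(1/n) = 5/10 = 1/2

1/2


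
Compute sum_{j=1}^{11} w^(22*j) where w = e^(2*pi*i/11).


Step 1: The sum sum_{j=1}^{n} w^(k*j) equals n if n | k, else 0.
Step 2: Here n = 11, k = 22
Step 3: Does n divide k? 11 | 22 -> True
Step 4: Sum = 11

11


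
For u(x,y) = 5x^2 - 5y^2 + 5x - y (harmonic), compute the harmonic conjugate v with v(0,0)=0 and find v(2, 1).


Step 1: v_x = -u_y = 10y + 1
Step 2: v_y = u_x = 10x + 5
Step 3: v = 10xy + x + 5y + C
Step 4: v(0,0) = 0 => C = 0
Step 5: v(2, 1) = 27

27


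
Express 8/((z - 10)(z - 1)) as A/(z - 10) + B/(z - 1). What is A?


Step 1: Multiply both sides by (z - 10) and set z = 10
Step 2: A = 8 / (10 - 1)
Step 3: A = 8 / 9
Step 4: A = 8/9

8/9


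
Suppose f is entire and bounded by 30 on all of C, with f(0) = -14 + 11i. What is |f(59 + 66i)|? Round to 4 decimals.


Step 1: By Liouville's theorem, a bounded entire function is constant.
Step 2: f(z) = f(0) = -14 + 11i for all z.
Step 3: |f(w)| = |-14 + 11i| = sqrt(196 + 121)
Step 4: = 17.8045

17.8045


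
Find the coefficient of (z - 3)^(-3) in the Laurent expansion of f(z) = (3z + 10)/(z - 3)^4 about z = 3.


Step 1: Write the numerator in powers of (z - 3): 3z + 10 = 3(z - 3) + (3*3 + 10) = 3(z - 3) + 19
Step 2: Divide by (z - 3)^4: f(z) = 19(z - 3)^(-4) + 3(z - 3)^(-3)
Step 3: This finite sum is the Laurent series of f about z = 3.
Step 4: Coefficient of (z - 3)^(-3) = coefficient of (z - 3) in the re-centred numerator = 3

3


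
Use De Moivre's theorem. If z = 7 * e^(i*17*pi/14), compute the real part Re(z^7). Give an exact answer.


Step 1: By De Moivre's theorem, z^7 = 7^7 * e^(i*7*17*pi/14) = 823543 * (cos(17*pi/2) + i*sin(17*pi/2))
Step 2: |z|^7 = 7^7 = 823543
Step 3: Reduce the angle mod 2*pi: 17*pi/2 - 8*pi = pi/2
Step 4: cos(pi/2) = 0
Step 5: Re(z^7) = 823543 * 0 = 0

0


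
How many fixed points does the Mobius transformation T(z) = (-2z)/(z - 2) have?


Step 1: Fixed points satisfy T(z) = z
Step 2: z^2 = 0
Step 3: Discriminant = 0^2 - 4*1*0 = 0
Step 4: Number of fixed points = 1

1


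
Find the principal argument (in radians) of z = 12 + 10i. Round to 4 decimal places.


Step 1: z = 12 + 10i
Step 2: arg(z) = atan2(10, 12)
Step 3: arg(z) = 0.6947

0.6947


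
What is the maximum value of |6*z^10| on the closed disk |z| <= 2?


Step 1: On |z| = 2, |f(z)| = 6 * |z|^10 = 6 * 2^10
Step 2: By maximum modulus principle, maximum is on boundary.
Step 3: Maximum = 6 * 1024 = 6144

6144


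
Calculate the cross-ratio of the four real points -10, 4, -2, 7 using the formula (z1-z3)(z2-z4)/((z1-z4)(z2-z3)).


Step 1: (z1-z3)(z2-z4) = (-8) * (-3) = 24
Step 2: (z1-z4)(z2-z3) = (-17) * 6 = -102
Step 3: Cross-ratio = -24/102 = -4/17

-4/17


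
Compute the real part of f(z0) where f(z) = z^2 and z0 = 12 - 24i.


Step 1: z0 = 12 - 24i
Step 2: z0^2 = 12^2 - (-24)^2 - 576i
Step 3: real part = 144 - 576 = -432

-432


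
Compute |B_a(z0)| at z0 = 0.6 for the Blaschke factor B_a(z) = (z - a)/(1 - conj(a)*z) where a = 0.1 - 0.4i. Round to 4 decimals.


Step 1: Numerator z0 - a = 0.6 - (0.1 - 0.4i) = 0.5 + 0.4i
Step 2: Denominator 1 - conj(a)*z0 = 1 - (0.1 + 0.4i)*0.6 = 0.94 - 0.24i
Step 3: |z0 - a|^2 = 0.5^2 + 0.4^2 = 0.41; |1 - conj(a)*z0|^2 = 0.94^2 + (-0.24)^2 = 0.9412
Step 4: |B_a(0.6)| = sqrt(0.41 / 0.9412) = sqrt(0.435614)
Step 5: = 0.66

0.66


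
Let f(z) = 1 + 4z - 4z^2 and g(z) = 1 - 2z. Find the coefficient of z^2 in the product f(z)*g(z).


Step 1: z^2 term in f*g comes from: (1)*(0) + (4z)*(-2z) + (-4z^2)*(1)
Step 2: = 0 - 8 - 4
Step 3: = -12

-12


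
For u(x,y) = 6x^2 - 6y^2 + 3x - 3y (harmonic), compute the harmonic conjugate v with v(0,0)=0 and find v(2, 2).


Step 1: v_x = -u_y = 12y + 3
Step 2: v_y = u_x = 12x + 3
Step 3: v = 12xy + 3x + 3y + C
Step 4: v(0,0) = 0 => C = 0
Step 5: v(2, 2) = 60

60


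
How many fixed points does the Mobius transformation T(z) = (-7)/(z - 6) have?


Step 1: Fixed points satisfy T(z) = z
Step 2: z^2 - 6z + 7 = 0
Step 3: Discriminant = (-6)^2 - 4*1*7 = 8
Step 4: Number of fixed points = 2

2


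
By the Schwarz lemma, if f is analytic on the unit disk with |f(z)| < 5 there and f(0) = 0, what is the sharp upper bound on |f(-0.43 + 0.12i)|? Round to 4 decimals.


Step 1: g = f/5 maps D -> D with g(0) = 0, so by the Schwarz lemma |g(z)| <= |z|, i.e. |f(z)| <= 5|z|; this is sharp (f(z) = 5z).
Step 2: |z0|^2 = (-0.43)^2 + 0.12^2 = 0.1993
Step 3: |z0| = sqrt(0.1993) = 0.44643
Step 4: Best bound = 5 * |z0| = 5 * 0.44643 = 2.2322

2.2322


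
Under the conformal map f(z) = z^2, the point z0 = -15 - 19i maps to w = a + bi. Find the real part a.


Step 1: z0 = -15 - 19i
Step 2: z0^2 = (-15)^2 - (-19)^2 + 570i
Step 3: real part = 225 - 361 = -136

-136


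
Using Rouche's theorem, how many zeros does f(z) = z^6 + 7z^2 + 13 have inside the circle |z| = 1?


Step 1: On |z| = 1 the three terms have sizes |z^6| = 1^6 = 1, |7z^2| = 7*1^2 = 7, |13| = 13
Step 2: The dominant term is g(z) = 13; let h(z) = z^6 + 7z^2 so f = g + h
Step 3: On |z| = 1: |g| = 13 and |h| <= 1 + 7 = 8
Step 4: Since 13 > 8, |h| < |g| on |z| = 1, so by Rouche f has the same number of zeros as g inside |z| < 1
Step 5: g(z) = 13 is a nonzero constant with no zeros inside |z| < 1. Answer = 0

0


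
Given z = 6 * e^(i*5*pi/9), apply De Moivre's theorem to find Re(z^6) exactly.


Step 1: By De Moivre's theorem, z^6 = 6^6 * e^(i*6*5*pi/9) = 46656 * (cos(10*pi/3) + i*sin(10*pi/3))
Step 2: |z|^6 = 6^6 = 46656
Step 3: Reduce the angle mod 2*pi: 10*pi/3 - 2*pi = 4*pi/3
Step 4: cos(4*pi/3) = -1/2
Step 5: Re(z^6) = 46656 * (-1/2) = -23328

-23328


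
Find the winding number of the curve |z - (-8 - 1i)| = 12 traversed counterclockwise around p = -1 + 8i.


Step 1: Center c = (-8, -1), radius = 12
Step 2: |p - c|^2 = 7^2 + 9^2 = 130
Step 3: r^2 = 144
Step 4: |p-c| < r so winding number = 1

1


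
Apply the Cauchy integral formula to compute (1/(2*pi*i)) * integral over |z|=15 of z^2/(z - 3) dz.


Step 1: f(z) = z^2, a = 3 is inside |z| = 15
Step 2: By Cauchy integral formula: (1/(2pi*i)) * integral = f(a)
Step 3: f(3) = 3^2 = 9

9


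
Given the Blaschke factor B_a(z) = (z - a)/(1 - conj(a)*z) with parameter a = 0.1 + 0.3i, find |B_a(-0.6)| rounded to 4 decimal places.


Step 1: Numerator z0 - a = -0.6 - (0.1 + 0.3i) = -0.7 - 0.3i
Step 2: Denominator 1 - conj(a)*z0 = 1 - (0.1 - 0.3i)*(-0.6) = 1.06 - 0.18i
Step 3: |z0 - a|^2 = (-0.7)^2 + (-0.3)^2 = 0.58; |1 - conj(a)*z0|^2 = 1.06^2 + (-0.18)^2 = 1.156
Step 4: |B_a(-0.6)| = sqrt(0.58 / 1.156) = sqrt(0.50173)
Step 5: = 0.7083

0.7083


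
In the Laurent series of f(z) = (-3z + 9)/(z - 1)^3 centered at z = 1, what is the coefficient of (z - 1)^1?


Step 1: Write the numerator in powers of (z - 1): -3z + 9 = -3(z - 1) + (-3*1 + 9) = -3(z - 1) + 6
Step 2: Divide by (z - 1)^3: f(z) = 6(z - 1)^(-3) - 3(z - 1)^(-2)
Step 3: This finite sum is the Laurent series of f about z = 1.
Step 4: Only the powers -3 and -2 appear, so the coefficient of (z - 1)^1 = 0

0


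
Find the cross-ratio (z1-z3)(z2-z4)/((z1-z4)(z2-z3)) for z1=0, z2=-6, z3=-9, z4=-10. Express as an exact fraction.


Step 1: (z1-z3)(z2-z4) = 9 * 4 = 36
Step 2: (z1-z4)(z2-z3) = 10 * 3 = 30
Step 3: Cross-ratio = 36/30 = 6/5

6/5


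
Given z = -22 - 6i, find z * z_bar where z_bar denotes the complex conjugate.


Step 1: conj(z) = -22 + 6i
Step 2: z * conj(z) = (-22)^2 + (-6)^2
Step 3: = 484 + 36 = 520

520


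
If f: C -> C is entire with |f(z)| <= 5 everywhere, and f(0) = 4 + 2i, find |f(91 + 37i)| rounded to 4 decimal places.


Step 1: By Liouville's theorem, a bounded entire function is constant.
Step 2: f(z) = f(0) = 4 + 2i for all z.
Step 3: |f(w)| = |4 + 2i| = sqrt(16 + 4)
Step 4: = 4.4721

4.4721


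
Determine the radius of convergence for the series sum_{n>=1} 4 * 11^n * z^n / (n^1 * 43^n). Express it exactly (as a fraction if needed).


Step 1: General term a_n = 4 * 11^n / (n^1 * 43^n)
Step 2: By the root test, |a_n|^(1/n) = 4^(1/n) * 11 / (n^(1/n) * 43) -> 11/43 as n -> infinity (since 4^(1/n) -> 1 and n^(1/n) -> 1)
Step 3: R = 1/lim|a_n|^(1/n) = 43/11

43/11


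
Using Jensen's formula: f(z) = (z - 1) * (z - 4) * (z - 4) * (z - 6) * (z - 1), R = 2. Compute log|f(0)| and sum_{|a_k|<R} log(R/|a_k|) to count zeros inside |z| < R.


Jensen's formula: (1/2pi)*integral log|f(Re^it)|dt = log|f(0)| + sum_{|a_k|<R} log(R/|a_k|)
Step 1: f(0) = (-1) * (-4) * (-4) * (-6) * (-1) = -96
Step 2: log|f(0)| = log|1| + log|4| + log|4| + log|6| + log|1| = 4.5643
Step 3: Zeros inside |z| < 2: 1, 1
Step 4: Jensen sum = log(2/1) + log(2/1) = 1.3863
Step 5: n(R) = number of terms in the Jensen sum = count of zeros inside |z| < 2 = 2

2


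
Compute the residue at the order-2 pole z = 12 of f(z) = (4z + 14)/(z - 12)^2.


Step 1: Pole of order 2 at z = 12
Step 2: Res = lim d/dz [(z - 12)^2 * f(z)] as z -> 12
Step 3: (z - 12)^2 * f(z) = 4z + 14
Step 4: d/dz[4z + 14] = 4

4


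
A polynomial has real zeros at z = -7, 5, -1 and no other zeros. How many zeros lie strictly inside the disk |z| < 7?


Step 1: Check each root:
  z = -7: |-7| = 7 >= 7
  z = 5: |5| = 5 < 7
  z = -1: |-1| = 1 < 7
Step 2: Count = 2

2


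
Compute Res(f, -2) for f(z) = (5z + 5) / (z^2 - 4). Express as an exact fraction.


Step 1: Q(z) = z^2 - 4 = (z + 2)(z - 2)
Step 2: Q'(z) = 2z
Step 3: Q'(-2) = -4, P(-2) = -5
Step 4: Res = P(-2)/Q'(-2) = -5/(-4) = 5/4

5/4


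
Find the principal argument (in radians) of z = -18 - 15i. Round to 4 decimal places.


Step 1: z = -18 - 15i
Step 2: arg(z) = atan2(-15, -18)
Step 3: arg(z) = -2.4469

-2.4469


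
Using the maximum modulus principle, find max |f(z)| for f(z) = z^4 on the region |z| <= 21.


Step 1: On |z| = 21, |f(z)| = |z|^4 = 21^4
Step 2: By maximum modulus principle, maximum is on boundary.
Step 3: Maximum = 194481 = 194481

194481


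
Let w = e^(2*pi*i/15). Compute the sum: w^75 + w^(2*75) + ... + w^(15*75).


Step 1: The sum sum_{j=1}^{n} w^(k*j) equals n if n | k, else 0.
Step 2: Here n = 15, k = 75
Step 3: Does n divide k? 15 | 75 -> True
Step 4: Sum = 15

15


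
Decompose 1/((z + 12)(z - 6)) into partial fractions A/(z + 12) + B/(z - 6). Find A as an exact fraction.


Step 1: Multiply both sides by (z + 12) and set z = -12
Step 2: A = 1 / (-12 - 6)
Step 3: A = 1 / (-18)
Step 4: A = -1/18

-1/18


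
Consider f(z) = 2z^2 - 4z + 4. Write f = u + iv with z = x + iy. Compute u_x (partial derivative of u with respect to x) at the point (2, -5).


Step 1: f(z) = 2(x+iy)^2 - 4(x+iy) + 4
Step 2: u = 2(x^2 - y^2) - 4x + 4
Step 3: u_x = 4x - 4
Step 4: At (2, -5): u_x = 8 - 4 = 4

4


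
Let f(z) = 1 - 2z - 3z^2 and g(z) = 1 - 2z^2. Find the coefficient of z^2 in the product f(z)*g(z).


Step 1: z^2 term in f*g comes from: (1)*(-2z^2) + (-2z)*(0) + (-3z^2)*(1)
Step 2: = -2 + 0 - 3
Step 3: = -5

-5


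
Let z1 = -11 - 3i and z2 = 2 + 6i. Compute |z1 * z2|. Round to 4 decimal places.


Step 1: |z1| = sqrt((-11)^2 + (-3)^2) = sqrt(130)
Step 2: |z2| = sqrt(2^2 + 6^2) = sqrt(40)
Step 3: |z1*z2| = |z1|*|z2| = sqrt(130) * sqrt(40) = sqrt(130 * 40) = sqrt(5200)
Step 4: = 72.111

72.111


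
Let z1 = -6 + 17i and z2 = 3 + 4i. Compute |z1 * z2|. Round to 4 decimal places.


Step 1: |z1| = sqrt((-6)^2 + 17^2) = sqrt(325)
Step 2: |z2| = sqrt(3^2 + 4^2) = sqrt(25)
Step 3: |z1*z2| = |z1|*|z2| = sqrt(325) * sqrt(25) = sqrt(325 * 25) = sqrt(8125)
Step 4: = 90.1388

90.1388


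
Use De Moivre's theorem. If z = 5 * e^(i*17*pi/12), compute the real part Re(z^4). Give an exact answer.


Step 1: By De Moivre's theorem, z^4 = 5^4 * e^(i*4*17*pi/12) = 625 * (cos(17*pi/3) + i*sin(17*pi/3))
Step 2: |z|^4 = 5^4 = 625
Step 3: Reduce the angle mod 2*pi: 17*pi/3 - 4*pi = 5*pi/3
Step 4: cos(5*pi/3) = 1/2
Step 5: Re(z^4) = 625 * 1/2 = 625/2

625/2


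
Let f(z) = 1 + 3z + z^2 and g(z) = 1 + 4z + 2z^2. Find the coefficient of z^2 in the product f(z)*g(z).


Step 1: z^2 term in f*g comes from: (1)*(2z^2) + (3z)*(4z) + (z^2)*(1)
Step 2: = 2 + 12 + 1
Step 3: = 15

15


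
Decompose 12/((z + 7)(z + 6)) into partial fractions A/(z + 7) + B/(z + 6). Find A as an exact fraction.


Step 1: Multiply both sides by (z + 7) and set z = -7
Step 2: A = 12 / (-7 + 6)
Step 3: A = 12 / (-1)
Step 4: A = -12

-12


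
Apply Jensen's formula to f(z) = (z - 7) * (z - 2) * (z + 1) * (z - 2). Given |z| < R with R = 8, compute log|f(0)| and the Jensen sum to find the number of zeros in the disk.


Jensen's formula: (1/2pi)*integral log|f(Re^it)|dt = log|f(0)| + sum_{|a_k|<R} log(R/|a_k|)
Step 1: f(0) = (-7) * (-2) * 1 * (-2) = -28
Step 2: log|f(0)| = log|7| + log|2| + log|-1| + log|2| = 3.3322
Step 3: Zeros inside |z| < 8: 7, 2, -1, 2
Step 4: Jensen sum = log(8/7) + log(8/2) + log(8/1) + log(8/2) = 4.9856
Step 5: n(R) = number of terms in the Jensen sum = count of zeros inside |z| < 8 = 4

4


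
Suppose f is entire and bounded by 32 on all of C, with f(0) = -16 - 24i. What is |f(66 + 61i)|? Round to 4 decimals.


Step 1: By Liouville's theorem, a bounded entire function is constant.
Step 2: f(z) = f(0) = -16 - 24i for all z.
Step 3: |f(w)| = |-16 - 24i| = sqrt(256 + 576)
Step 4: = 28.8444

28.8444


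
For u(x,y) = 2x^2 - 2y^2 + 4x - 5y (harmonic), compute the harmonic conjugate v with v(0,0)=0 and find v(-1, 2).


Step 1: v_x = -u_y = 4y + 5
Step 2: v_y = u_x = 4x + 4
Step 3: v = 4xy + 5x + 4y + C
Step 4: v(0,0) = 0 => C = 0
Step 5: v(-1, 2) = -5

-5


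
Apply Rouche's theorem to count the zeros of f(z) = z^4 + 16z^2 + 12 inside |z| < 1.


Step 1: On |z| = 1 the three terms have sizes |z^4| = 1^4 = 1, |16z^2| = 16*1^2 = 16, |12| = 12
Step 2: The dominant term is g(z) = 16z^2; let h(z) = z^4 + 12 so f = g + h
Step 3: On |z| = 1: |g| = 16 and |h| <= 1 + 12 = 13
Step 4: Since 16 > 13, |h| < |g| on |z| = 1, so by Rouche f has the same number of zeros as g inside |z| < 1
Step 5: g(z) = 16z^2 has 2 zeros (at the origin, multiplicity 2) inside |z| < 1. Answer = 2

2


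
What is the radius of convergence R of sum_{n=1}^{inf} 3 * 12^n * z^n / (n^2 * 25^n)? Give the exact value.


Step 1: General term a_n = 3 * 12^n / (n^2 * 25^n)
Step 2: By the root test, |a_n|^(1/n) = 3^(1/n) * 12 / (n^(2/n) * 25) -> 12/25 as n -> infinity (since 3^(1/n) -> 1 and n^(2/n) -> 1)
Step 3: R = 1/lim|a_n|^(1/n) = 25/12

25/12


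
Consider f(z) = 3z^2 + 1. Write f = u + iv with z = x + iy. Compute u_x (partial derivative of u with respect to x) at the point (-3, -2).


Step 1: f(z) = 3(x+iy)^2 + 1
Step 2: u = 3(x^2 - y^2) + 1
Step 3: u_x = 6x + 0
Step 4: At (-3, -2): u_x = -18 + 0 = -18

-18


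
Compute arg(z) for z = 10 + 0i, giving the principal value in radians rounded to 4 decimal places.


Step 1: z = 10 + 0i
Step 2: arg(z) = atan2(0, 10)
Step 3: arg(z) = 0.0

0.0


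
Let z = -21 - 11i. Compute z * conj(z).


Step 1: conj(z) = -21 + 11i
Step 2: z * conj(z) = (-21)^2 + (-11)^2
Step 3: = 441 + 121 = 562

562


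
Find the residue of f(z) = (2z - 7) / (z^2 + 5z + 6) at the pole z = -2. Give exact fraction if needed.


Step 1: Q(z) = z^2 + 5z + 6 = (z + 2)(z + 3)
Step 2: Q'(z) = 2z + 5
Step 3: Q'(-2) = 1, P(-2) = -11
Step 4: Res = P(-2)/Q'(-2) = -11/1 = -11

-11


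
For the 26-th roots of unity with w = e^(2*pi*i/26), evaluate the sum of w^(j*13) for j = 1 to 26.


Step 1: The sum sum_{j=1}^{n} w^(k*j) equals n if n | k, else 0.
Step 2: Here n = 26, k = 13
Step 3: Does n divide k? 26 | 13 -> False
Step 4: Sum = 0

0


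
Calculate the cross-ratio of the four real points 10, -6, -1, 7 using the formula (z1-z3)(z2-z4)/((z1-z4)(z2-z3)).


Step 1: (z1-z3)(z2-z4) = 11 * (-13) = -143
Step 2: (z1-z4)(z2-z3) = 3 * (-5) = -15
Step 3: Cross-ratio = 143/15 = 143/15

143/15


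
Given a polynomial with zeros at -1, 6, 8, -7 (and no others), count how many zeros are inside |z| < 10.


Step 1: Check each root:
  z = -1: |-1| = 1 < 10
  z = 6: |6| = 6 < 10
  z = 8: |8| = 8 < 10
  z = -7: |-7| = 7 < 10
Step 2: Count = 4

4


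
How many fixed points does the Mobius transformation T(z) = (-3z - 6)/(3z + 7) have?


Step 1: Fixed points satisfy T(z) = z
Step 2: 3z^2 + 10z + 6 = 0
Step 3: Discriminant = 10^2 - 4*3*6 = 28
Step 4: Number of fixed points = 2

2


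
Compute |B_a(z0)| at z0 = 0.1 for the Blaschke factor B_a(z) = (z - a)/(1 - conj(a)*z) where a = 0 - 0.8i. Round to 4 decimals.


Step 1: Numerator z0 - a = 0.1 - (0 - 0.8i) = 0.1 + 0.8i
Step 2: Denominator 1 - conj(a)*z0 = 1 - (0 + 0.8i)*0.1 = 1 - 0.08i
Step 3: |z0 - a|^2 = 0.1^2 + 0.8^2 = 0.65; |1 - conj(a)*z0|^2 = 1^2 + (-0.08)^2 = 1.0064
Step 4: |B_a(0.1)| = sqrt(0.65 / 1.0064) = sqrt(0.645866)
Step 5: = 0.8037

0.8037


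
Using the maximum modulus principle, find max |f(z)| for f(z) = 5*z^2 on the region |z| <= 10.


Step 1: On |z| = 10, |f(z)| = 5 * |z|^2 = 5 * 10^2
Step 2: By maximum modulus principle, maximum is on boundary.
Step 3: Maximum = 5 * 100 = 500

500


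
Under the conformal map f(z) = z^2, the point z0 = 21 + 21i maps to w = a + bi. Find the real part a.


Step 1: z0 = 21 + 21i
Step 2: z0^2 = 21^2 - 21^2 + 882i
Step 3: real part = 441 - 441 = 0

0


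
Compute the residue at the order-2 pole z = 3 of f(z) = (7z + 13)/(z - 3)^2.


Step 1: Pole of order 2 at z = 3
Step 2: Res = lim d/dz [(z - 3)^2 * f(z)] as z -> 3
Step 3: (z - 3)^2 * f(z) = 7z + 13
Step 4: d/dz[7z + 13] = 7

7


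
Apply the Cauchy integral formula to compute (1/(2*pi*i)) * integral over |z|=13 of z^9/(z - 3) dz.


Step 1: f(z) = z^9, a = 3 is inside |z| = 13
Step 2: By Cauchy integral formula: (1/(2pi*i)) * integral = f(a)
Step 3: f(3) = 3^9 = 19683

19683


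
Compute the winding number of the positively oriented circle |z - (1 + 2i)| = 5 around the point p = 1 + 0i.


Step 1: Center c = (1, 2), radius = 5
Step 2: |p - c|^2 = 0^2 + (-2)^2 = 4
Step 3: r^2 = 25
Step 4: |p-c| < r so winding number = 1

1


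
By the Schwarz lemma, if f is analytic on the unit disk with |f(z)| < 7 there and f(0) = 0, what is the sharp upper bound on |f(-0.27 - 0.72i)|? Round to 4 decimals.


Step 1: g = f/7 maps D -> D with g(0) = 0, so by the Schwarz lemma |g(z)| <= |z|, i.e. |f(z)| <= 7|z|; this is sharp (f(z) = 7z).
Step 2: |z0|^2 = (-0.27)^2 + (-0.72)^2 = 0.5913
Step 3: |z0| = sqrt(0.5913) = 0.76896
Step 4: Best bound = 7 * |z0| = 7 * 0.76896 = 5.3827

5.3827


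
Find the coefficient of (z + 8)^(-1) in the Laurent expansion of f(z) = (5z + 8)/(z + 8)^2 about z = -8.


Step 1: Write the numerator in powers of (z + 8): 5z + 8 = 5(z + 8) + (5*(-8) + 8) = 5(z + 8) - 32
Step 2: Divide by (z + 8)^2: f(z) = -32(z + 8)^(-2) + 5(z + 8)^(-1)
Step 3: This finite sum is the Laurent series of f about z = -8.
Step 4: Coefficient of (z + 8)^(-1) = coefficient of (z + 8) in the re-centred numerator = 5

5


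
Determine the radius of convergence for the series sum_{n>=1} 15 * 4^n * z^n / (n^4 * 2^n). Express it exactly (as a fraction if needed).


Step 1: General term a_n = 15 * 4^n / (n^4 * 2^n)
Step 2: By the root test, |a_n|^(1/n) = 15^(1/n) * 4 / (n^(4/n) * 2) -> 4/2 as n -> infinity (since 15^(1/n) -> 1 and n^(4/n) -> 1)
Step 3: R = 1/lim|a_n|^(1/n) = 2/4 = 1/2

1/2


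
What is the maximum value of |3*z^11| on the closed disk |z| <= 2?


Step 1: On |z| = 2, |f(z)| = 3 * |z|^11 = 3 * 2^11
Step 2: By maximum modulus principle, maximum is on boundary.
Step 3: Maximum = 3 * 2048 = 6144

6144


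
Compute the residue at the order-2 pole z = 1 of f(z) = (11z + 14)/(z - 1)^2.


Step 1: Pole of order 2 at z = 1
Step 2: Res = lim d/dz [(z - 1)^2 * f(z)] as z -> 1
Step 3: (z - 1)^2 * f(z) = 11z + 14
Step 4: d/dz[11z + 14] = 11

11


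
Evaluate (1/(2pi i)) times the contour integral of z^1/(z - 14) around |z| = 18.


Step 1: f(z) = z^1, a = 14 is inside |z| = 18
Step 2: By Cauchy integral formula: (1/(2pi*i)) * integral = f(a)
Step 3: f(14) = 14^1 = 14

14


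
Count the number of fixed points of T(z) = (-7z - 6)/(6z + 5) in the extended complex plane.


Step 1: Fixed points satisfy T(z) = z
Step 2: 6z^2 + 12z + 6 = 0
Step 3: Discriminant = 12^2 - 4*6*6 = 0
Step 4: Number of fixed points = 1

1


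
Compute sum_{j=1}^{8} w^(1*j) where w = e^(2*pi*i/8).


Step 1: The sum sum_{j=1}^{n} w^(k*j) equals n if n | k, else 0.
Step 2: Here n = 8, k = 1
Step 3: Does n divide k? 8 | 1 -> False
Step 4: Sum = 0

0


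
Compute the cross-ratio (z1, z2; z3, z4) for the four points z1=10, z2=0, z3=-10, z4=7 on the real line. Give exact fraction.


Step 1: (z1-z3)(z2-z4) = 20 * (-7) = -140
Step 2: (z1-z4)(z2-z3) = 3 * 10 = 30
Step 3: Cross-ratio = -140/30 = -14/3

-14/3


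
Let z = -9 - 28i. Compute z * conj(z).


Step 1: conj(z) = -9 + 28i
Step 2: z * conj(z) = (-9)^2 + (-28)^2
Step 3: = 81 + 784 = 865

865


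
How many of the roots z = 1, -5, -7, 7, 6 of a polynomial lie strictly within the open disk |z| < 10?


Step 1: Check each root:
  z = 1: |1| = 1 < 10
  z = -5: |-5| = 5 < 10
  z = -7: |-7| = 7 < 10
  z = 7: |7| = 7 < 10
  z = 6: |6| = 6 < 10
Step 2: Count = 5

5


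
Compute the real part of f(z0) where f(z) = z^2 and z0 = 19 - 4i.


Step 1: z0 = 19 - 4i
Step 2: z0^2 = 19^2 - (-4)^2 - 152i
Step 3: real part = 361 - 16 = 345

345


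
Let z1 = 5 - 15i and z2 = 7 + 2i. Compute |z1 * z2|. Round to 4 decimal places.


Step 1: |z1| = sqrt(5^2 + (-15)^2) = sqrt(250)
Step 2: |z2| = sqrt(7^2 + 2^2) = sqrt(53)
Step 3: |z1*z2| = |z1|*|z2| = sqrt(250) * sqrt(53) = sqrt(250 * 53) = sqrt(13250)
Step 4: = 115.1086

115.1086


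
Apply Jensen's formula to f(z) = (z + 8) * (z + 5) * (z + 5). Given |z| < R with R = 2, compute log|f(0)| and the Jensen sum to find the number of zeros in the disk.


Jensen's formula: (1/2pi)*integral log|f(Re^it)|dt = log|f(0)| + sum_{|a_k|<R} log(R/|a_k|)
Step 1: f(0) = 8 * 5 * 5 = 200
Step 2: log|f(0)| = log|-8| + log|-5| + log|-5| = 5.2983
Step 3: Zeros inside |z| < 2: none
Step 4: Jensen sum = (empty sum) = 0
Step 5: n(R) = number of terms in the Jensen sum = count of zeros inside |z| < 2 = 0

0


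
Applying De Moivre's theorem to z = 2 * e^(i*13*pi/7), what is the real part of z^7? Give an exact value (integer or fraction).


Step 1: By De Moivre's theorem, z^7 = 2^7 * e^(i*7*13*pi/7) = 128 * (cos(13*pi) + i*sin(13*pi))
Step 2: |z|^7 = 2^7 = 128
Step 3: Reduce the angle mod 2*pi: 13*pi - 12*pi = pi
Step 4: cos(pi) = -1
Step 5: Re(z^7) = 128 * (-1) = -128

-128


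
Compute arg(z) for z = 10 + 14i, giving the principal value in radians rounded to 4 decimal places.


Step 1: z = 10 + 14i
Step 2: arg(z) = atan2(14, 10)
Step 3: arg(z) = 0.9505

0.9505


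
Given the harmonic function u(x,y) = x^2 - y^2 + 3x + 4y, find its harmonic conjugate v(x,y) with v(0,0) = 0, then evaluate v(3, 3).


Step 1: v_x = -u_y = 2y - 4
Step 2: v_y = u_x = 2x + 3
Step 3: v = 2xy - 4x + 3y + C
Step 4: v(0,0) = 0 => C = 0
Step 5: v(3, 3) = 15

15


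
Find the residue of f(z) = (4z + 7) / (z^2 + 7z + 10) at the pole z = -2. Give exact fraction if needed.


Step 1: Q(z) = z^2 + 7z + 10 = (z + 2)(z + 5)
Step 2: Q'(z) = 2z + 7
Step 3: Q'(-2) = 3, P(-2) = -1
Step 4: Res = P(-2)/Q'(-2) = -1/3 = -1/3

-1/3


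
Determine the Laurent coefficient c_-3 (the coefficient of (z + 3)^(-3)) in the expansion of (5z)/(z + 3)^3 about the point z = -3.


Step 1: Write the numerator in powers of (z + 3): 5z = 5(z + 3) + (5*(-3) + 0) = 5(z + 3) - 15
Step 2: Divide by (z + 3)^3: f(z) = -15(z + 3)^(-3) + 5(z + 3)^(-2)
Step 3: This finite sum is the Laurent series of f about z = -3.
Step 4: Coefficient of (z + 3)^(-3) = 5*(-3) + 0 = -15

-15


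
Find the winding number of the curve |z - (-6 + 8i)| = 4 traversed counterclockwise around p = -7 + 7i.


Step 1: Center c = (-6, 8), radius = 4
Step 2: |p - c|^2 = (-1)^2 + (-1)^2 = 2
Step 3: r^2 = 16
Step 4: |p-c| < r so winding number = 1

1


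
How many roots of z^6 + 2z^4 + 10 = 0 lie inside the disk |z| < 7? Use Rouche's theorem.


Step 1: On |z| = 7 the three terms have sizes |z^6| = 7^6 = 117649, |2z^4| = 2*7^4 = 4802, |10| = 10
Step 2: The dominant term is g(z) = z^6; let h(z) = 2z^4 + 10 so f = g + h
Step 3: On |z| = 7: |g| = 117649 and |h| <= 4802 + 10 = 4812
Step 4: Since 117649 > 4812, |h| < |g| on |z| = 7, so by Rouche f has the same number of zeros as g inside |z| < 7
Step 5: g(z) = z^6 has 6 zeros (all at the origin) inside |z| < 7. Answer = 6

6


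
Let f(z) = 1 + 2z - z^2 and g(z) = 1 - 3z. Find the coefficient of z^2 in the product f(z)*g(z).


Step 1: z^2 term in f*g comes from: (1)*(0) + (2z)*(-3z) + (-z^2)*(1)
Step 2: = 0 - 6 - 1
Step 3: = -7

-7


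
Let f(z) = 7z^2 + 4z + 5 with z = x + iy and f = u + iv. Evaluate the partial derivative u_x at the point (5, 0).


Step 1: f(z) = 7(x+iy)^2 + 4(x+iy) + 5
Step 2: u = 7(x^2 - y^2) + 4x + 5
Step 3: u_x = 14x + 4
Step 4: At (5, 0): u_x = 70 + 4 = 74

74


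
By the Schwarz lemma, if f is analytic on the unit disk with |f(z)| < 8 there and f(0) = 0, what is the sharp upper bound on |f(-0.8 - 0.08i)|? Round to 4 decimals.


Step 1: g = f/8 maps D -> D with g(0) = 0, so by the Schwarz lemma |g(z)| <= |z|, i.e. |f(z)| <= 8|z|; this is sharp (f(z) = 8z).
Step 2: |z0|^2 = (-0.8)^2 + (-0.08)^2 = 0.6464
Step 3: |z0| = sqrt(0.6464) = 0.80399
Step 4: Best bound = 8 * |z0| = 8 * 0.80399 = 6.4319

6.4319


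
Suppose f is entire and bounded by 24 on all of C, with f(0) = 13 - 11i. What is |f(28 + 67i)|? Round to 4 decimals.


Step 1: By Liouville's theorem, a bounded entire function is constant.
Step 2: f(z) = f(0) = 13 - 11i for all z.
Step 3: |f(w)| = |13 - 11i| = sqrt(169 + 121)
Step 4: = 17.0294

17.0294


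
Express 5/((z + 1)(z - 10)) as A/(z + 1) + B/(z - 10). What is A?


Step 1: Multiply both sides by (z + 1) and set z = -1
Step 2: A = 5 / (-1 - 10)
Step 3: A = 5 / (-11)
Step 4: A = -5/11

-5/11


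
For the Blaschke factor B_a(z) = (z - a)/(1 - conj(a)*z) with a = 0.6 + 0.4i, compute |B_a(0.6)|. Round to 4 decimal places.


Step 1: Numerator z0 - a = 0.6 - (0.6 + 0.4i) = 0 - 0.4i
Step 2: Denominator 1 - conj(a)*z0 = 1 - (0.6 - 0.4i)*0.6 = 0.64 + 0.24i
Step 3: |z0 - a|^2 = 0^2 + (-0.4)^2 = 0.16; |1 - conj(a)*z0|^2 = 0.64^2 + 0.24^2 = 0.4672
Step 4: |B_a(0.6)| = sqrt(0.16 / 0.4672) = sqrt(0.342466)
Step 5: = 0.5852

0.5852


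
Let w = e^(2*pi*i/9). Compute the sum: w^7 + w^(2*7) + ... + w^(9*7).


Step 1: The sum sum_{j=1}^{n} w^(k*j) equals n if n | k, else 0.
Step 2: Here n = 9, k = 7
Step 3: Does n divide k? 9 | 7 -> False
Step 4: Sum = 0

0


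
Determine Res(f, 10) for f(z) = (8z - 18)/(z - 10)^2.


Step 1: Pole of order 2 at z = 10
Step 2: Res = lim d/dz [(z - 10)^2 * f(z)] as z -> 10
Step 3: (z - 10)^2 * f(z) = 8z - 18
Step 4: d/dz[8z - 18] = 8

8


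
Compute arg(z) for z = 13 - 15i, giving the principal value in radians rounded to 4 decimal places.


Step 1: z = 13 - 15i
Step 2: arg(z) = atan2(-15, 13)
Step 3: arg(z) = -0.8567

-0.8567


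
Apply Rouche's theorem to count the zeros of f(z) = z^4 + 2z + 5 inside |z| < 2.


Step 1: On |z| = 2 the three terms have sizes |z^4| = 2^4 = 16, |2z| = 2*2 = 4, |5| = 5
Step 2: The dominant term is g(z) = z^4; let h(z) = 2z + 5 so f = g + h
Step 3: On |z| = 2: |g| = 16 and |h| <= 4 + 5 = 9
Step 4: Since 16 > 9, |h| < |g| on |z| = 2, so by Rouche f has the same number of zeros as g inside |z| < 2
Step 5: g(z) = z^4 has 4 zeros (all at the origin) inside |z| < 2. Answer = 4

4


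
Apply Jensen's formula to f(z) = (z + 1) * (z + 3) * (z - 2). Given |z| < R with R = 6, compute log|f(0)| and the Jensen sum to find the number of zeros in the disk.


Jensen's formula: (1/2pi)*integral log|f(Re^it)|dt = log|f(0)| + sum_{|a_k|<R} log(R/|a_k|)
Step 1: f(0) = 1 * 3 * (-2) = -6
Step 2: log|f(0)| = log|-1| + log|-3| + log|2| = 1.7918
Step 3: Zeros inside |z| < 6: -1, -3, 2
Step 4: Jensen sum = log(6/1) + log(6/3) + log(6/2) = 3.5835
Step 5: n(R) = number of terms in the Jensen sum = count of zeros inside |z| < 6 = 3

3


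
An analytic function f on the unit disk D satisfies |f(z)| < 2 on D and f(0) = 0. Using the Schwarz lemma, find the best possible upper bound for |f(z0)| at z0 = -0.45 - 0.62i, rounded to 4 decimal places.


Step 1: g = f/2 maps D -> D with g(0) = 0, so by the Schwarz lemma |g(z)| <= |z|, i.e. |f(z)| <= 2|z|; this is sharp (f(z) = 2z).
Step 2: |z0|^2 = (-0.45)^2 + (-0.62)^2 = 0.5869
Step 3: |z0| = sqrt(0.5869) = 0.766094
Step 4: Best bound = 2 * |z0| = 2 * 0.766094 = 1.5322

1.5322


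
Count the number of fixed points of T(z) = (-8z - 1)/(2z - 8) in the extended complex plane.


Step 1: Fixed points satisfy T(z) = z
Step 2: 2z^2 + 1 = 0
Step 3: Discriminant = 0^2 - 4*2*1 = -8
Step 4: Number of fixed points = 2

2


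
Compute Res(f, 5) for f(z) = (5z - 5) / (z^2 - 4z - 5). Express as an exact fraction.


Step 1: Q(z) = z^2 - 4z - 5 = (z - 5)(z + 1)
Step 2: Q'(z) = 2z - 4
Step 3: Q'(5) = 6, P(5) = 20
Step 4: Res = P(5)/Q'(5) = 20/6 = 10/3

10/3


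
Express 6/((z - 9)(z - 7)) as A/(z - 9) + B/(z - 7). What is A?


Step 1: Multiply both sides by (z - 9) and set z = 9
Step 2: A = 6 / (9 - 7)
Step 3: A = 6 / 2
Step 4: A = 3

3


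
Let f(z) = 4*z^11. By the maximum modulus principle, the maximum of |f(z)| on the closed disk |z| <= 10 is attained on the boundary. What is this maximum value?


Step 1: On |z| = 10, |f(z)| = 4 * |z|^11 = 4 * 10^11
Step 2: By maximum modulus principle, maximum is on boundary.
Step 3: Maximum = 4 * 100000000000 = 400000000000

400000000000


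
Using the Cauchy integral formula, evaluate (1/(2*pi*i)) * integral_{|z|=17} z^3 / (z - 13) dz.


Step 1: f(z) = z^3, a = 13 is inside |z| = 17
Step 2: By Cauchy integral formula: (1/(2pi*i)) * integral = f(a)
Step 3: f(13) = 13^3 = 2197

2197


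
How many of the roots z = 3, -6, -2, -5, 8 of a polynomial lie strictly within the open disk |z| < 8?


Step 1: Check each root:
  z = 3: |3| = 3 < 8
  z = -6: |-6| = 6 < 8
  z = -2: |-2| = 2 < 8
  z = -5: |-5| = 5 < 8
  z = 8: |8| = 8 >= 8
Step 2: Count = 4

4


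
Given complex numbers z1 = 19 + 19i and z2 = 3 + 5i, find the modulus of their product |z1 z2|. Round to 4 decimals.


Step 1: |z1| = sqrt(19^2 + 19^2) = sqrt(722)
Step 2: |z2| = sqrt(3^2 + 5^2) = sqrt(34)
Step 3: |z1*z2| = |z1|*|z2| = sqrt(722) * sqrt(34) = sqrt(722 * 34) = sqrt(24548)
Step 4: = 156.678

156.678


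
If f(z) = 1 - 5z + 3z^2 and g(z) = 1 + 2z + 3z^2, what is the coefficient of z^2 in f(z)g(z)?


Step 1: z^2 term in f*g comes from: (1)*(3z^2) + (-5z)*(2z) + (3z^2)*(1)
Step 2: = 3 - 10 + 3
Step 3: = -4

-4


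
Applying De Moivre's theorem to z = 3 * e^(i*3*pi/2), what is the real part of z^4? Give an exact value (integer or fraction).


Step 1: By De Moivre's theorem, z^4 = 3^4 * e^(i*4*3*pi/2) = 81 * (cos(6*pi) + i*sin(6*pi))
Step 2: |z|^4 = 3^4 = 81
Step 3: Reduce the angle mod 2*pi: 6*pi - 6*pi = 0
Step 4: cos(0) = 1
Step 5: Re(z^4) = 81 * 1 = 81

81


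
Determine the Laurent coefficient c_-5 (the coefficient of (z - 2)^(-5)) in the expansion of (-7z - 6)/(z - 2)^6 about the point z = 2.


Step 1: Write the numerator in powers of (z - 2): -7z - 6 = -7(z - 2) + (-7*2 - 6) = -7(z - 2) - 20
Step 2: Divide by (z - 2)^6: f(z) = -20(z - 2)^(-6) - 7(z - 2)^(-5)
Step 3: This finite sum is the Laurent series of f about z = 2.
Step 4: Coefficient of (z - 2)^(-5) = coefficient of (z - 2) in the re-centred numerator = -7

-7


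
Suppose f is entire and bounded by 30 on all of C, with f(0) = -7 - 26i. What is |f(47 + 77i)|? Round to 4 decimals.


Step 1: By Liouville's theorem, a bounded entire function is constant.
Step 2: f(z) = f(0) = -7 - 26i for all z.
Step 3: |f(w)| = |-7 - 26i| = sqrt(49 + 676)
Step 4: = 26.9258

26.9258


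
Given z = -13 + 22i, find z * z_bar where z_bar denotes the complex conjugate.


Step 1: conj(z) = -13 - 22i
Step 2: z * conj(z) = (-13)^2 + 22^2
Step 3: = 169 + 484 = 653

653


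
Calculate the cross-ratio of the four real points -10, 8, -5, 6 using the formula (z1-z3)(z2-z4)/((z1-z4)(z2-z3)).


Step 1: (z1-z3)(z2-z4) = (-5) * 2 = -10
Step 2: (z1-z4)(z2-z3) = (-16) * 13 = -208
Step 3: Cross-ratio = 10/208 = 5/104

5/104


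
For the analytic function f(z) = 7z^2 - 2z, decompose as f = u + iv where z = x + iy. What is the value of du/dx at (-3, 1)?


Step 1: f(z) = 7(x+iy)^2 - 2(x+iy) + 0
Step 2: u = 7(x^2 - y^2) - 2x + 0
Step 3: u_x = 14x - 2
Step 4: At (-3, 1): u_x = -42 - 2 = -44

-44


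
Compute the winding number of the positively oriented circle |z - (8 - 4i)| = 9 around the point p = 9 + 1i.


Step 1: Center c = (8, -4), radius = 9
Step 2: |p - c|^2 = 1^2 + 5^2 = 26
Step 3: r^2 = 81
Step 4: |p-c| < r so winding number = 1

1


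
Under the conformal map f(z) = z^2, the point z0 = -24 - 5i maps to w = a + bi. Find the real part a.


Step 1: z0 = -24 - 5i
Step 2: z0^2 = (-24)^2 - (-5)^2 + 240i
Step 3: real part = 576 - 25 = 551

551


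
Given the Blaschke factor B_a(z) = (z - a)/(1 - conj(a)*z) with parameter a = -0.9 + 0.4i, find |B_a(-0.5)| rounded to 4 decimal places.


Step 1: Numerator z0 - a = -0.5 - (-0.9 + 0.4i) = 0.4 - 0.4i
Step 2: Denominator 1 - conj(a)*z0 = 1 - (-0.9 - 0.4i)*(-0.5) = 0.55 - 0.2i
Step 3: |z0 - a|^2 = 0.4^2 + (-0.4)^2 = 0.32; |1 - conj(a)*z0|^2 = 0.55^2 + (-0.2)^2 = 0.3425
Step 4: |B_a(-0.5)| = sqrt(0.32 / 0.3425) = sqrt(0.934307)
Step 5: = 0.9666

0.9666


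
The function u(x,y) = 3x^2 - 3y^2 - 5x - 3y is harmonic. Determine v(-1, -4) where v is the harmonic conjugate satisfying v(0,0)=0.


Step 1: v_x = -u_y = 6y + 3
Step 2: v_y = u_x = 6x - 5
Step 3: v = 6xy + 3x - 5y + C
Step 4: v(0,0) = 0 => C = 0
Step 5: v(-1, -4) = 41

41


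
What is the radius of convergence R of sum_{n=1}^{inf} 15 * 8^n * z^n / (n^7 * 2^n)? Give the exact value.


Step 1: General term a_n = 15 * 8^n / (n^7 * 2^n)
Step 2: By the root test, |a_n|^(1/n) = 15^(1/n) * 8 / (n^(7/n) * 2) -> 8/2 as n -> infinity (since 15^(1/n) -> 1 and n^(7/n) -> 1)
Step 3: R = 1/lim|a_n|^(1/n) = 2/8 = 1/4

1/4


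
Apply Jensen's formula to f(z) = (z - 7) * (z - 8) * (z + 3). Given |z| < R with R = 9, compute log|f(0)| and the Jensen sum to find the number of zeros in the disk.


Jensen's formula: (1/2pi)*integral log|f(Re^it)|dt = log|f(0)| + sum_{|a_k|<R} log(R/|a_k|)
Step 1: f(0) = (-7) * (-8) * 3 = 168
Step 2: log|f(0)| = log|7| + log|8| + log|-3| = 5.124
Step 3: Zeros inside |z| < 9: 7, 8, -3
Step 4: Jensen sum = log(9/7) + log(9/8) + log(9/3) = 1.4677
Step 5: n(R) = number of terms in the Jensen sum = count of zeros inside |z| < 9 = 3

3


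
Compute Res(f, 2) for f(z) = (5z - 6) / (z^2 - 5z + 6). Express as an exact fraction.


Step 1: Q(z) = z^2 - 5z + 6 = (z - 2)(z - 3)
Step 2: Q'(z) = 2z - 5
Step 3: Q'(2) = -1, P(2) = 4
Step 4: Res = P(2)/Q'(2) = 4/(-1) = -4

-4


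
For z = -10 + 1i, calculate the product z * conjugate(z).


Step 1: conj(z) = -10 - 1i
Step 2: z * conj(z) = (-10)^2 + 1^2
Step 3: = 100 + 1 = 101

101


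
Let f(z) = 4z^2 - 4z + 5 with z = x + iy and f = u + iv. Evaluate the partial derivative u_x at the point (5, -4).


Step 1: f(z) = 4(x+iy)^2 - 4(x+iy) + 5
Step 2: u = 4(x^2 - y^2) - 4x + 5
Step 3: u_x = 8x - 4
Step 4: At (5, -4): u_x = 40 - 4 = 36

36


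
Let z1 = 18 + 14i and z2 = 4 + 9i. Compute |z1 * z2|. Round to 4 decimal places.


Step 1: |z1| = sqrt(18^2 + 14^2) = sqrt(520)
Step 2: |z2| = sqrt(4^2 + 9^2) = sqrt(97)
Step 3: |z1*z2| = |z1|*|z2| = sqrt(520) * sqrt(97) = sqrt(520 * 97) = sqrt(50440)
Step 4: = 224.5885

224.5885


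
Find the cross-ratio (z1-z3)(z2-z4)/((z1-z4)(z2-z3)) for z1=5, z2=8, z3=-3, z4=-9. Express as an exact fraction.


Step 1: (z1-z3)(z2-z4) = 8 * 17 = 136
Step 2: (z1-z4)(z2-z3) = 14 * 11 = 154
Step 3: Cross-ratio = 136/154 = 68/77

68/77


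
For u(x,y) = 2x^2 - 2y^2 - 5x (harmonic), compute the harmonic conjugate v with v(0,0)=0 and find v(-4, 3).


Step 1: v_x = -u_y = 4y + 0
Step 2: v_y = u_x = 4x - 5
Step 3: v = 4xy - 5y + C
Step 4: v(0,0) = 0 => C = 0
Step 5: v(-4, 3) = -63

-63


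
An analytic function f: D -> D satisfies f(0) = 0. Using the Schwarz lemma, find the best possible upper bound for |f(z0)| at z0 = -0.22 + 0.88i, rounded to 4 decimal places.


Step 1: Schwarz lemma: if f: D -> D is analytic with f(0) = 0, then |f(z)| <= |z| for all z in D, and this is sharp (f(z) = z).
Step 2: |z0|^2 = (-0.22)^2 + 0.88^2 = 0.8228
Step 3: |z0| = sqrt(0.8228) = 0.907083
Step 4: Best bound = |z0| = 0.9071

0.9071


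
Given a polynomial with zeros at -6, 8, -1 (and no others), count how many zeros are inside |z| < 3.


Step 1: Check each root:
  z = -6: |-6| = 6 >= 3
  z = 8: |8| = 8 >= 3
  z = -1: |-1| = 1 < 3
Step 2: Count = 1

1


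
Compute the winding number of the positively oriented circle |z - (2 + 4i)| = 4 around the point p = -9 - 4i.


Step 1: Center c = (2, 4), radius = 4
Step 2: |p - c|^2 = (-11)^2 + (-8)^2 = 185
Step 3: r^2 = 16
Step 4: |p-c| > r so winding number = 0

0


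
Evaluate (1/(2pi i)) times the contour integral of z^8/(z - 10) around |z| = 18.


Step 1: f(z) = z^8, a = 10 is inside |z| = 18
Step 2: By Cauchy integral formula: (1/(2pi*i)) * integral = f(a)
Step 3: f(10) = 10^8 = 100000000

100000000


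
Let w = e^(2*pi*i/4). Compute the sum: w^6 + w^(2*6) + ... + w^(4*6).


Step 1: The sum sum_{j=1}^{n} w^(k*j) equals n if n | k, else 0.
Step 2: Here n = 4, k = 6
Step 3: Does n divide k? 4 | 6 -> False
Step 4: Sum = 0

0


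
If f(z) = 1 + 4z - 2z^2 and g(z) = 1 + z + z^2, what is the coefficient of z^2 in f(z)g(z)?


Step 1: z^2 term in f*g comes from: (1)*(z^2) + (4z)*(z) + (-2z^2)*(1)
Step 2: = 1 + 4 - 2
Step 3: = 3

3


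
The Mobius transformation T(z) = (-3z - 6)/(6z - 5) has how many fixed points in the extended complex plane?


Step 1: Fixed points satisfy T(z) = z
Step 2: 6z^2 - 2z + 6 = 0
Step 3: Discriminant = (-2)^2 - 4*6*6 = -140
Step 4: Number of fixed points = 2

2


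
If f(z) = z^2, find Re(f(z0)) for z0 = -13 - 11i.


Step 1: z0 = -13 - 11i
Step 2: z0^2 = (-13)^2 - (-11)^2 + 286i
Step 3: real part = 169 - 121 = 48

48
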